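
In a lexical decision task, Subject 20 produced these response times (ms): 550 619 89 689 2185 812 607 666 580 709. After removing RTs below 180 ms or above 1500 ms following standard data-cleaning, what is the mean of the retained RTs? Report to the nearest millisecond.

Excluded: 89, 2185
Retained (n=8): Σ = 5232
Mean = 5232/8 = 654.0000

654 ms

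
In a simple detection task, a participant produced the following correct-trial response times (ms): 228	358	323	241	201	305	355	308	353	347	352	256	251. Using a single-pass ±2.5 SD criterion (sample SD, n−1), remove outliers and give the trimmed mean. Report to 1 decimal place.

298.3 ms

n = 13, ΣRT = 3878, M = 298.308
Σ(x−M)² = 37494.77; s = √(37494.77/12) = 55.898
Cutoffs: 298.308 ± 2.5·55.898 → [158.6, 438.1]
No RTs fall outside the cutoffs; all 13 retained. Mean = 3878/13 = 298.308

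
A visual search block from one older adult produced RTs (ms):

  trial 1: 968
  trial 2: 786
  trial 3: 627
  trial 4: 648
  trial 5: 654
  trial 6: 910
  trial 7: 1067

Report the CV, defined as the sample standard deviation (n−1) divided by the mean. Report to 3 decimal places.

n = 7, Σ = 5660, M = 808.5714
Σ(x−M)² = 185643.714; s = √(185643.714/6) = 175.8995
CV = 175.8995 / 808.5714 = 0.21754

0.218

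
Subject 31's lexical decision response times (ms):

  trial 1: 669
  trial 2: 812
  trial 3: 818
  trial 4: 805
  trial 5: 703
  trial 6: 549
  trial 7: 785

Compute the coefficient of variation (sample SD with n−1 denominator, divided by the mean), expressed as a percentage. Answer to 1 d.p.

13.6%

n = 7, Σ = 5141, M = 734.4286
Σ(x−M)² = 60191.714; s = √(60191.714/6) = 100.1596
CV = 100.1596 / 734.4286 = 0.13638 = 13.638%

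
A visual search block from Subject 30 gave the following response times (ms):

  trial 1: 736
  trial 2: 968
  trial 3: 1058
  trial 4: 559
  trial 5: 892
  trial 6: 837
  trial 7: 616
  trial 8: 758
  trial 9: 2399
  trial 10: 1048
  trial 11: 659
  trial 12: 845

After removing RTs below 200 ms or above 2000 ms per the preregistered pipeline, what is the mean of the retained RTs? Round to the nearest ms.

816 ms

Excluded: 2399
Retained (n=11): Σ = 8976
Mean = 8976/11 = 816.0000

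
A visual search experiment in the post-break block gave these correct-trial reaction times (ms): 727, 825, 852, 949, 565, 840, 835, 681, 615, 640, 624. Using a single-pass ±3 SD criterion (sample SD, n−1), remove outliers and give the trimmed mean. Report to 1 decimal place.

n = 11, ΣRT = 8153, M = 741.182
Σ(x−M)² = 155815.64; s = √(155815.64/10) = 124.826
Cutoffs: 741.182 ± 3·124.826 → [366.7, 1115.7]
No RTs fall outside the cutoffs; all 11 retained. Mean = 8153/11 = 741.182

741.2 ms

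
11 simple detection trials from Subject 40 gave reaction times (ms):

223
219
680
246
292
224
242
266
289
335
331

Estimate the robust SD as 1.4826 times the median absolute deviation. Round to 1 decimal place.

62.3 ms

Sorted: 219, 223, 224, 242, 246, 266, 289, 292, 331, 335, 680 → median = 266
|x − 266| sorted: 0, 20, 23, 24, 26, 42, 43, 47, 65, 69, 414 → MAD = 42
Robust SD ≈ 1.4826 × 42 = 62.269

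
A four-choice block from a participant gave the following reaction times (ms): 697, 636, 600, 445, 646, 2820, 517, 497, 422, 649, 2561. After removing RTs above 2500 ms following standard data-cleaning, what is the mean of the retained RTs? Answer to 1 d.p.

567.7 ms

Excluded: 2561, 2820
Retained (n=9): Σ = 5109
Mean = 5109/9 = 567.6667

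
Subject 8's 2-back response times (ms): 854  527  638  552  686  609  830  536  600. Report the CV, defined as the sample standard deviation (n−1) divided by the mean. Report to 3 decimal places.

0.187

n = 9, Σ = 5832, M = 648.0000
Σ(x−M)² = 117330.000; s = √(117330.000/8) = 121.1043
CV = 121.1043 / 648.0000 = 0.18689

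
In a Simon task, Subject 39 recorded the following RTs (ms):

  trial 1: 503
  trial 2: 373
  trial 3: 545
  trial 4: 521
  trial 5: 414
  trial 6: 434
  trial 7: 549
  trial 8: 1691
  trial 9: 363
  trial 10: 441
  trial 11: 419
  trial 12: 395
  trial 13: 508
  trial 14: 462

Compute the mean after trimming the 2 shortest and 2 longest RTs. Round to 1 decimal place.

Sorted: 363, 373, 395, 414, 419, 434, 441, 462, 503, 508, 521, 545, 549, 1691
Drop lowest 2 (363, 373) and highest 2 (549, 1691)
Remaining (n=10): Σ = 4642, mean = 4642/10 = 464.200

464.2 ms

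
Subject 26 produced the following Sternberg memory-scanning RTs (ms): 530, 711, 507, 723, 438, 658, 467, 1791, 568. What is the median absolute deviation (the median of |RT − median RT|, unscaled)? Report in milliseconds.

Sorted: 438, 467, 507, 530, 568, 658, 711, 723, 1791 → median = 568
|x − 568|: 38, 143, 61, 155, 130, 90, 101, 1223, 0
Sorted deviations: 0, 38, 61, 90, 101, 130, 143, 155, 1223 → MAD = 101

101 ms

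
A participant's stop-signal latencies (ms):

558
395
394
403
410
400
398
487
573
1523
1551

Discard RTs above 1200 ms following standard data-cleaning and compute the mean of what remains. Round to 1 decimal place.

Excluded: 1523, 1551
Retained (n=9): Σ = 4018
Mean = 4018/9 = 446.4444

446.4 ms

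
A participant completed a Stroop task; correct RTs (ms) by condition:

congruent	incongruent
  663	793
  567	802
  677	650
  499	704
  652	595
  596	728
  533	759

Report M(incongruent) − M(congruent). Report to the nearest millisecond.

M(congruent) = 4187/7 = 598.143
M(incongruent) = 5031/7 = 718.714
Difference = 718.714 − 598.143 = 120.571 ms

121 ms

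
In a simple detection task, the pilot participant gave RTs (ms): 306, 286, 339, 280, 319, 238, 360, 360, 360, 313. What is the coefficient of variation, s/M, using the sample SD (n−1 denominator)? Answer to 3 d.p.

n = 10, Σ = 3161, M = 316.1000
Σ(x−M)² = 14734.900; s = √(14734.900/9) = 40.4625
CV = 40.4625 / 316.1000 = 0.12801

0.128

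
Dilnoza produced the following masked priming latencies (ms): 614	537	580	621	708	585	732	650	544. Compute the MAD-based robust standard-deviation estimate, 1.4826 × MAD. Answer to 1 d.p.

Sorted: 537, 544, 580, 585, 614, 621, 650, 708, 732 → median = 614
|x − 614| sorted: 0, 7, 29, 34, 36, 70, 77, 94, 118 → MAD = 36
Robust SD ≈ 1.4826 × 36 = 53.374

53.4 ms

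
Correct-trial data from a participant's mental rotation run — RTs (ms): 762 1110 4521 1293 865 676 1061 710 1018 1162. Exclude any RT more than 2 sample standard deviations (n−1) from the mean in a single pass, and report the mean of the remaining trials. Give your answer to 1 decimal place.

961.9 ms

n = 10, ΣRT = 13178, M = 1317.800
Σ(x−M)² = 11779655.60; s = √(11779655.60/9) = 1144.050
Cutoffs: 1317.800 ± 2·1144.050 → [-970.3, 3605.9]
Outside: 4521 → excluded.
Retained (n=9): Σ = 8657, mean = 8657/9 = 961.889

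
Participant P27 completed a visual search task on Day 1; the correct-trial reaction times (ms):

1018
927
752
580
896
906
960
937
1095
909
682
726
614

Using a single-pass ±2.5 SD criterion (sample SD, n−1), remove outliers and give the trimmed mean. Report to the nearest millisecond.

846 ms

n = 13, ΣRT = 11002, M = 846.308
Σ(x−M)² = 304202.77; s = √(304202.77/12) = 159.218
Cutoffs: 846.308 ± 2.5·159.218 → [448.3, 1244.4]
No RTs fall outside the cutoffs; all 13 retained. Mean = 11002/13 = 846.308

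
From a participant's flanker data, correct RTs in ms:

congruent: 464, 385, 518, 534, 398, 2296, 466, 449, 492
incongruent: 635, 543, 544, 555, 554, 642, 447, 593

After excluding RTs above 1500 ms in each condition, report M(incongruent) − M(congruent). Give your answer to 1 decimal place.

100.9 ms

congruent: exclude 2296
M(congruent) = 3706/8 = 463.250
M(incongruent) = 4513/8 = 564.125
Difference = 564.125 − 463.250 = 100.875 ms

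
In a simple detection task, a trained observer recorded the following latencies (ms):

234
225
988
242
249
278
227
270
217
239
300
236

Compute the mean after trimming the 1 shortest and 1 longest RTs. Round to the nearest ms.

250 ms

Sorted: 217, 225, 227, 234, 236, 239, 242, 249, 270, 278, 300, 988
Drop lowest 1 (217) and highest 1 (988)
Remaining (n=10): Σ = 2500, mean = 2500/10 = 250.000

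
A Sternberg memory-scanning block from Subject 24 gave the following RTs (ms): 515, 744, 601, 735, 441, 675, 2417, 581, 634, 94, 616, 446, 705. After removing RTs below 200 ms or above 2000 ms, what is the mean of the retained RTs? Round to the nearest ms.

608 ms

Excluded: 94, 2417
Retained (n=11): Σ = 6693
Mean = 6693/11 = 608.4545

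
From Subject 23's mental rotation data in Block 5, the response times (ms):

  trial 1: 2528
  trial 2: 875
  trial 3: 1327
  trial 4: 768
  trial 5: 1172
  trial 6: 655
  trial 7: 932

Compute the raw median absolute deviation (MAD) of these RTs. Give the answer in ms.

Sorted: 655, 768, 875, 932, 1172, 1327, 2528 → median = 932
|x − 932|: 1596, 57, 395, 164, 240, 277, 0
Sorted deviations: 0, 57, 164, 240, 277, 395, 1596 → MAD = 240

240 ms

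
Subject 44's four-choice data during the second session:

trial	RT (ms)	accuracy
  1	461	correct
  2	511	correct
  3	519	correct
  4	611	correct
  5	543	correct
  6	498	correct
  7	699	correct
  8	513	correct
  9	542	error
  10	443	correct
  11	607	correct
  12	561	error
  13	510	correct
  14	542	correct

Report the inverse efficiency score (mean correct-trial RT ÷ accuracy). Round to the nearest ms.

628 ms

Correct trials (n=12): 461, 511, 519, 611, 543, 498, 699, 513, 443, 607, 510, 542
Mean correct RT = 6457/12 = 538.0833 ms
Proportion correct = 12/14
IES = 538.0833 / (12/14) = 627.764 ms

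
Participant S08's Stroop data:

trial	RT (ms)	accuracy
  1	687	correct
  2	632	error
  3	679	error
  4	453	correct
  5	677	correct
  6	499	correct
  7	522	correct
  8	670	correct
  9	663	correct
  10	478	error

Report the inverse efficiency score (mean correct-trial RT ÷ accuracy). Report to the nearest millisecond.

851 ms

Correct trials (n=7): 687, 453, 677, 499, 522, 670, 663
Mean correct RT = 4171/7 = 595.8571 ms
Proportion correct = 7/10
IES = 595.8571 / (7/10) = 851.224 ms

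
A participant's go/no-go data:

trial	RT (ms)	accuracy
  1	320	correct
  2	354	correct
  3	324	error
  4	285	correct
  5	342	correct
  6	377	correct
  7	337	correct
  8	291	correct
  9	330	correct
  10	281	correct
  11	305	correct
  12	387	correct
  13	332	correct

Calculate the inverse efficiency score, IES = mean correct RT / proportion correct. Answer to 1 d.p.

355.8 ms

Correct trials (n=12): 320, 354, 285, 342, 377, 337, 291, 330, 281, 305, 387, 332
Mean correct RT = 3941/12 = 328.4167 ms
Proportion correct = 12/13
IES = 328.4167 / (12/13) = 355.785 ms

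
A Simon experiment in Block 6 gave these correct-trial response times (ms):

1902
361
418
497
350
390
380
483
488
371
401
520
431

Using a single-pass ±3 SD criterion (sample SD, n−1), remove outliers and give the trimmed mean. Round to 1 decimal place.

424.2 ms

n = 13, ΣRT = 6992, M = 537.846
Σ(x−M)² = 2054073.69; s = √(2054073.69/12) = 413.730
Cutoffs: 537.846 ± 3·413.730 → [-703.3, 1779.0]
Outside: 1902 → excluded.
Retained (n=12): Σ = 5090, mean = 5090/12 = 424.167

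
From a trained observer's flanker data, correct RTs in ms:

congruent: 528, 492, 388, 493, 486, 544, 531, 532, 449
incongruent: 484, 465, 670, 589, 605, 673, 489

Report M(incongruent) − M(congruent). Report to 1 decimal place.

74.2 ms

M(congruent) = 4443/9 = 493.667
M(incongruent) = 3975/7 = 567.857
Difference = 567.857 − 493.667 = 74.190 ms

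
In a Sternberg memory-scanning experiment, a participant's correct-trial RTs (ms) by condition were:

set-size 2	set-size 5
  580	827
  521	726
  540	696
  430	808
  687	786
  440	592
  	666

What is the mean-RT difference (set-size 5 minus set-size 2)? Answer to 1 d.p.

M(set-size 2) = 3198/6 = 533.000
M(set-size 5) = 5101/7 = 728.714
Difference = 728.714 − 533.000 = 195.714 ms

195.7 ms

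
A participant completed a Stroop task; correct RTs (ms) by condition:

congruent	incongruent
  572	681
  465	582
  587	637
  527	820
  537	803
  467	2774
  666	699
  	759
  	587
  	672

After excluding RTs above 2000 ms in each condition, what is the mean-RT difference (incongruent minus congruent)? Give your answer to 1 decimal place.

incongruent: exclude 2774
M(congruent) = 3821/7 = 545.857
M(incongruent) = 6240/9 = 693.333
Difference = 693.333 − 545.857 = 147.476 ms

147.5 ms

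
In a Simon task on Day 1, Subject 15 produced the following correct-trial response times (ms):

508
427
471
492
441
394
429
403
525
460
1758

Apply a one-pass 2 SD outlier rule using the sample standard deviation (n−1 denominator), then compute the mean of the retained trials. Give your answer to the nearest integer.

455 ms

n = 11, ΣRT = 6308, M = 573.455
Σ(x−M)² = 1560902.73; s = √(1560902.73/10) = 395.083
Cutoffs: 573.455 ± 2·395.083 → [-216.7, 1363.6]
Outside: 1758 → excluded.
Retained (n=10): Σ = 4550, mean = 4550/10 = 455.000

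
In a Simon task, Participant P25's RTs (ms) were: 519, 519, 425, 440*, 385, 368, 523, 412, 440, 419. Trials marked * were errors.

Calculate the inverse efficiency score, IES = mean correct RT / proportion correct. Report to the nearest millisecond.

Correct trials (n=9): 519, 519, 425, 385, 368, 523, 412, 440, 419
Mean correct RT = 4010/9 = 445.5556 ms
Proportion correct = 9/10
IES = 445.5556 / (9/10) = 495.062 ms

495 ms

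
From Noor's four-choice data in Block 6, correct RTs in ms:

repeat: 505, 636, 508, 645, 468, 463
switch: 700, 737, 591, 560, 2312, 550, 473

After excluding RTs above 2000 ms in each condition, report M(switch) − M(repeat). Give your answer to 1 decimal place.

64.3 ms

switch: exclude 2312
M(repeat) = 3225/6 = 537.500
M(switch) = 3611/6 = 601.833
Difference = 601.833 − 537.500 = 64.333 ms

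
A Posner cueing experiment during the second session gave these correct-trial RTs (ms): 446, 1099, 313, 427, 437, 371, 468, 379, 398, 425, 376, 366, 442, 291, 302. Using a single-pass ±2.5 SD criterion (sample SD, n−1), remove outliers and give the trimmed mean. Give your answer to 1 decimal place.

388.6 ms

n = 15, ΣRT = 6540, M = 436.000
Σ(x−M)² = 512460.00; s = √(512460.00/14) = 191.322
Cutoffs: 436.000 ± 2.5·191.322 → [-42.3, 914.3]
Outside: 1099 → excluded.
Retained (n=14): Σ = 5441, mean = 5441/14 = 388.643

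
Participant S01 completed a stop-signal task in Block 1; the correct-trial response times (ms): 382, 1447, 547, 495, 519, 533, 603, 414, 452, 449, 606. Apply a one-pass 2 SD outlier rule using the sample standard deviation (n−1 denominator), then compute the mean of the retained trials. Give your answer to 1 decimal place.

n = 11, ΣRT = 6447, M = 586.091
Σ(x−M)² = 867034.91; s = √(867034.91/10) = 294.455
Cutoffs: 586.091 ± 2·294.455 → [-2.8, 1175.0]
Outside: 1447 → excluded.
Retained (n=10): Σ = 5000, mean = 5000/10 = 500.000

500.0 ms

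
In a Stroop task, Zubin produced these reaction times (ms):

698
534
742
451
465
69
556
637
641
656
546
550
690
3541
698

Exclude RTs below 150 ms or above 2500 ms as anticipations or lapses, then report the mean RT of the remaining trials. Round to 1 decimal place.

604.9 ms

Excluded: 69, 3541
Retained (n=13): Σ = 7864
Mean = 7864/13 = 604.9231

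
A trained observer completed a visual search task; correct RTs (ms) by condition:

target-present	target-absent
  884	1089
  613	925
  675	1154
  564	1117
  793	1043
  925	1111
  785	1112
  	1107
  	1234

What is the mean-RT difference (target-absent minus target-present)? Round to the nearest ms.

M(target-present) = 5239/7 = 748.429
M(target-absent) = 9892/9 = 1099.111
Difference = 1099.111 − 748.429 = 350.683 ms

351 ms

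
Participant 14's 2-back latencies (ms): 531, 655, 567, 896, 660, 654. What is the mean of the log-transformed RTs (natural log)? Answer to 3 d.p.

6.479

ln(RT): 6.2748, 6.4846, 6.3404, 6.7979, 6.4922, 6.4831
Σ ln(RT) = 38.8730
Mean = 38.8730/6 = 6.47884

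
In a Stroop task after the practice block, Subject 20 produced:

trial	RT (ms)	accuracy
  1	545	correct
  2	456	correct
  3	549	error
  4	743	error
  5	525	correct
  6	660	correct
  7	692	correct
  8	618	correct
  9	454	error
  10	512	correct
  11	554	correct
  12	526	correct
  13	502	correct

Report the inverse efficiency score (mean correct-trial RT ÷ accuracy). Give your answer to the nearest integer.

727 ms

Correct trials (n=10): 545, 456, 525, 660, 692, 618, 512, 554, 526, 502
Mean correct RT = 5590/10 = 559.0000 ms
Proportion correct = 10/13
IES = 559.0000 / (10/13) = 726.700 ms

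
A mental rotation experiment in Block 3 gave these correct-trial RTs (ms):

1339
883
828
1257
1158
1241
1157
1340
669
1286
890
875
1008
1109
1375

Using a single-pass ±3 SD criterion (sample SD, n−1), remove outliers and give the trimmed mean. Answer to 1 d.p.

1094.3 ms

n = 15, ΣRT = 16415, M = 1094.333
Σ(x−M)² = 685707.33; s = √(685707.33/14) = 221.312
Cutoffs: 1094.333 ± 3·221.312 → [430.4, 1758.3]
No RTs fall outside the cutoffs; all 15 retained. Mean = 16415/15 = 1094.333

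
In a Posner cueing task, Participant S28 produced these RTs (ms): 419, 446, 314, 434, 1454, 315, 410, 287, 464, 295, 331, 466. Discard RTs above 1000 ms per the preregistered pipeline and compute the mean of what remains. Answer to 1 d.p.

Excluded: 1454
Retained (n=11): Σ = 4181
Mean = 4181/11 = 380.0909

380.1 ms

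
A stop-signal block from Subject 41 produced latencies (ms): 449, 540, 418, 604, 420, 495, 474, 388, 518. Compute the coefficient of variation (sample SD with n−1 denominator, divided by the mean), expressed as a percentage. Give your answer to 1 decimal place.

14.3%

n = 9, Σ = 4306, M = 478.4444
Σ(x−M)² = 37528.222; s = √(37528.222/8) = 68.4911
CV = 68.4911 / 478.4444 = 0.14315 = 14.315%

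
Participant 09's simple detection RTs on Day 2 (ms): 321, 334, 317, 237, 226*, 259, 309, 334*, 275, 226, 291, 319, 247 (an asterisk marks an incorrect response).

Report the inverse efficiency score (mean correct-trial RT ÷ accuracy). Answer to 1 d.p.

336.8 ms

Correct trials (n=11): 321, 334, 317, 237, 259, 309, 275, 226, 291, 319, 247
Mean correct RT = 3135/11 = 285.0000 ms
Proportion correct = 11/13
IES = 285.0000 / (11/13) = 336.818 ms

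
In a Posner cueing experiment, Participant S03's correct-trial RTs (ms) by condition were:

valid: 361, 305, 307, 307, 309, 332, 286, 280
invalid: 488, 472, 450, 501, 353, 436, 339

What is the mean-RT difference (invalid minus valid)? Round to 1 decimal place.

123.3 ms

M(valid) = 2487/8 = 310.875
M(invalid) = 3039/7 = 434.143
Difference = 434.143 − 310.875 = 123.268 ms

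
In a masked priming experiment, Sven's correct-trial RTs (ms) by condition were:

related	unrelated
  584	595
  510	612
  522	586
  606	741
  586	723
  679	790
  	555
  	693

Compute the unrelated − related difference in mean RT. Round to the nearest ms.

M(related) = 3487/6 = 581.167
M(unrelated) = 5295/8 = 661.875
Difference = 661.875 − 581.167 = 80.708 ms

81 ms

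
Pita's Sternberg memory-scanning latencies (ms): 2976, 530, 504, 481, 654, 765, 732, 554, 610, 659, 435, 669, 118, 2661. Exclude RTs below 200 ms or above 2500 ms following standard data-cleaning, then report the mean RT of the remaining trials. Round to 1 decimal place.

599.4 ms

Excluded: 118, 2661, 2976
Retained (n=11): Σ = 6593
Mean = 6593/11 = 599.3636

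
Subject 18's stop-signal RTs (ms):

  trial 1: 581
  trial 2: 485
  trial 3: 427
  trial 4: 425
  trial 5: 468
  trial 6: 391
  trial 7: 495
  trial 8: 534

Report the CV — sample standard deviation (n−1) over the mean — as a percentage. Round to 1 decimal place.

n = 8, Σ = 3806, M = 475.7500
Σ(x−M)² = 27121.500; s = √(27121.500/7) = 62.2455
CV = 62.2455 / 475.7500 = 0.13084 = 13.084%

13.1%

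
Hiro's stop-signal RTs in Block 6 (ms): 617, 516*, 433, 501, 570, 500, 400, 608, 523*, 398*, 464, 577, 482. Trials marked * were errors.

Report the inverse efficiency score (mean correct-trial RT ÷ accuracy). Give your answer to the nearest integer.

670 ms

Correct trials (n=10): 617, 433, 501, 570, 500, 400, 608, 464, 577, 482
Mean correct RT = 5152/10 = 515.2000 ms
Proportion correct = 10/13
IES = 515.2000 / (10/13) = 669.760 ms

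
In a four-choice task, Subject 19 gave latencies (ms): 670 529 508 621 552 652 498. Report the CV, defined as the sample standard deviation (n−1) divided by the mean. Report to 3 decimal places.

n = 7, Σ = 4030, M = 575.7143
Σ(x−M)² = 30129.429; s = √(30129.429/6) = 70.8630
CV = 70.8630 / 575.7143 = 0.12309

0.123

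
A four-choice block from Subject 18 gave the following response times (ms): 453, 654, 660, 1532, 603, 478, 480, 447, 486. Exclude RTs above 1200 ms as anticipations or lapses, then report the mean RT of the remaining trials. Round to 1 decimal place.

Excluded: 1532
Retained (n=8): Σ = 4261
Mean = 4261/8 = 532.6250

532.6 ms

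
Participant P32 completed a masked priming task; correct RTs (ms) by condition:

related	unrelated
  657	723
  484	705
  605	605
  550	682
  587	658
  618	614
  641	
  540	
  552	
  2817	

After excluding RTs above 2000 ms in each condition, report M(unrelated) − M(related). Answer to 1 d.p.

82.9 ms

related: exclude 2817
M(related) = 5234/9 = 581.556
M(unrelated) = 3987/6 = 664.500
Difference = 664.500 − 581.556 = 82.944 ms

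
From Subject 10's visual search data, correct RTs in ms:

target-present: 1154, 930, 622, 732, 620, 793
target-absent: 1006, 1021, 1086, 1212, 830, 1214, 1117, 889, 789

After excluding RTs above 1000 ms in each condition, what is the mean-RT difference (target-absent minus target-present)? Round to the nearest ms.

97 ms

target-present: exclude 1154
target-absent: exclude 1006, 1021, 1086, 1212, 1214, 1117
M(target-present) = 3697/5 = 739.400
M(target-absent) = 2508/3 = 836.000
Difference = 836.000 − 739.400 = 96.600 ms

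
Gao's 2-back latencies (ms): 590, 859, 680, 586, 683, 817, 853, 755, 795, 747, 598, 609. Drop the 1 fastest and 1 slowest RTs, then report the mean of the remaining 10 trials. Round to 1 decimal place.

Sorted: 586, 590, 598, 609, 680, 683, 747, 755, 795, 817, 853, 859
Drop lowest 1 (586) and highest 1 (859)
Remaining (n=10): Σ = 7127, mean = 7127/10 = 712.700

712.7 ms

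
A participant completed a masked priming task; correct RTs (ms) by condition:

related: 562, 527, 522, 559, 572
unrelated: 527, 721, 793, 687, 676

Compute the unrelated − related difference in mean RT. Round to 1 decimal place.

M(related) = 2742/5 = 548.400
M(unrelated) = 3404/5 = 680.800
Difference = 680.800 − 548.400 = 132.400 ms

132.4 ms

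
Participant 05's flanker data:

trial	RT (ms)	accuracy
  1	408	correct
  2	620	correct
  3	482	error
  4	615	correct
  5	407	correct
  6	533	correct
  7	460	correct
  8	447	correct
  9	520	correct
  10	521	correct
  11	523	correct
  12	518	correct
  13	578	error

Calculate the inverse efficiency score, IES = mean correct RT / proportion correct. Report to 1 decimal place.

Correct trials (n=11): 408, 620, 615, 407, 533, 460, 447, 520, 521, 523, 518
Mean correct RT = 5572/11 = 506.5455 ms
Proportion correct = 11/13
IES = 506.5455 / (11/13) = 598.645 ms

598.6 ms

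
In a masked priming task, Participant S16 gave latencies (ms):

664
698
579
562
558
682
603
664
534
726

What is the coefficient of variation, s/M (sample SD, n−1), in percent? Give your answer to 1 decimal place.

n = 10, Σ = 6270, M = 627.0000
Σ(x−M)² = 41120.000; s = √(41120.000/9) = 67.5936
CV = 67.5936 / 627.0000 = 0.10780 = 10.780%

10.8%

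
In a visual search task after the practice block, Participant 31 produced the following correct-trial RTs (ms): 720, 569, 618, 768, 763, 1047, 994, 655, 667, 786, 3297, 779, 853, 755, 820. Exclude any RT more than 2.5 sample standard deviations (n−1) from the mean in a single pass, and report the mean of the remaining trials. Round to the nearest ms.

771 ms

n = 15, ΣRT = 14091, M = 939.400
Σ(x−M)² = 6182031.60; s = √(6182031.60/14) = 664.510
Cutoffs: 939.400 ± 2.5·664.510 → [-721.9, 2600.7]
Outside: 3297 → excluded.
Retained (n=14): Σ = 10794, mean = 10794/14 = 771.000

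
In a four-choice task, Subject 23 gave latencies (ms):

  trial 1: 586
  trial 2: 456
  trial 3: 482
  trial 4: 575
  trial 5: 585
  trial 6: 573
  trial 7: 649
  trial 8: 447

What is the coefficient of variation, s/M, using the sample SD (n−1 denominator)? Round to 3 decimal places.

0.134

n = 8, Σ = 4353, M = 544.1250
Σ(x−M)² = 37268.875; s = √(37268.875/7) = 72.9666
CV = 72.9666 / 544.1250 = 0.13410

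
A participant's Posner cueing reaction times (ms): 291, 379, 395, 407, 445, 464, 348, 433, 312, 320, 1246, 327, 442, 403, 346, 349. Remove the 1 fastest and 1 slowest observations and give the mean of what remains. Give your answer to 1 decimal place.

Sorted: 291, 312, 320, 327, 346, 348, 349, 379, 395, 403, 407, 433, 442, 445, 464, 1246
Drop lowest 1 (291) and highest 1 (1246)
Remaining (n=14): Σ = 5370, mean = 5370/14 = 383.571

383.6 ms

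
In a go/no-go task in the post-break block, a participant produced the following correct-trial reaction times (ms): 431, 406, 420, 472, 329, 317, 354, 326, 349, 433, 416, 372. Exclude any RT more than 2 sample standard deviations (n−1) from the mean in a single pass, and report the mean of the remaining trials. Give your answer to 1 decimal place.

385.4 ms

n = 12, ΣRT = 4625, M = 385.417
Σ(x−M)² = 28280.92; s = √(28280.92/11) = 50.705
Cutoffs: 385.417 ± 2·50.705 → [284.0, 486.8]
No RTs fall outside the cutoffs; all 12 retained. Mean = 4625/12 = 385.417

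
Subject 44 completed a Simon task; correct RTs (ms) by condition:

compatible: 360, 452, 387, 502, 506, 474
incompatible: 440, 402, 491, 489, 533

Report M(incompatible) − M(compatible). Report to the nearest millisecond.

24 ms

M(compatible) = 2681/6 = 446.833
M(incompatible) = 2355/5 = 471.000
Difference = 471.000 − 446.833 = 24.167 ms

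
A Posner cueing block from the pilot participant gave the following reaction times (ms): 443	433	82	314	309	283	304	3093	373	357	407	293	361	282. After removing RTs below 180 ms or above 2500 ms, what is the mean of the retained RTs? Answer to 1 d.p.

Excluded: 82, 3093
Retained (n=12): Σ = 4159
Mean = 4159/12 = 346.5833

346.6 ms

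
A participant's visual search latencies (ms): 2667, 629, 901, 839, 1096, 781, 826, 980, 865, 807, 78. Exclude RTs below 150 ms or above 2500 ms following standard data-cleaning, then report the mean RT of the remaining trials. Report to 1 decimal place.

858.2 ms

Excluded: 78, 2667
Retained (n=9): Σ = 7724
Mean = 7724/9 = 858.2222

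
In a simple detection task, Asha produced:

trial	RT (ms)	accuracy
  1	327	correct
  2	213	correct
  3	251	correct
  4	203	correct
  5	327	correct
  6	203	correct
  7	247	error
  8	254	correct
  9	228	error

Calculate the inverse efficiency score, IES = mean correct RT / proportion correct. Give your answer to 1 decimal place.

326.6 ms

Correct trials (n=7): 327, 213, 251, 203, 327, 203, 254
Mean correct RT = 1778/7 = 254.0000 ms
Proportion correct = 7/9
IES = 254.0000 / (7/9) = 326.571 ms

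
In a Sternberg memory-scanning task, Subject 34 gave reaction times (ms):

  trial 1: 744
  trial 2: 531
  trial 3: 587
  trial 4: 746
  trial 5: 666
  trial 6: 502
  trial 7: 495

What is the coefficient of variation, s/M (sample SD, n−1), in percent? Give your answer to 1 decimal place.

17.9%

n = 7, Σ = 4271, M = 610.1429
Σ(x−M)² = 71246.857; s = √(71246.857/6) = 108.9701
CV = 108.9701 / 610.1429 = 0.17860 = 17.860%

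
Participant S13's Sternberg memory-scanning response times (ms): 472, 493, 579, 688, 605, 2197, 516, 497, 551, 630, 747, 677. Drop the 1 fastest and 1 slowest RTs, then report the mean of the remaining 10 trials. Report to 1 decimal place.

598.3 ms

Sorted: 472, 493, 497, 516, 551, 579, 605, 630, 677, 688, 747, 2197
Drop lowest 1 (472) and highest 1 (2197)
Remaining (n=10): Σ = 5983, mean = 5983/10 = 598.300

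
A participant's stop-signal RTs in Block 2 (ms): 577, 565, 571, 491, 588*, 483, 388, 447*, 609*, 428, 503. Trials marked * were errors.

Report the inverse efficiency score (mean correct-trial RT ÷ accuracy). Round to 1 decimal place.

688.5 ms

Correct trials (n=8): 577, 565, 571, 491, 483, 388, 428, 503
Mean correct RT = 4006/8 = 500.7500 ms
Proportion correct = 8/11
IES = 500.7500 / (8/11) = 688.531 ms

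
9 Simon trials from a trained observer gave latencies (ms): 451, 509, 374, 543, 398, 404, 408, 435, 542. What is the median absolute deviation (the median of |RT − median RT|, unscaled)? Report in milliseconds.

37 ms

Sorted: 374, 398, 404, 408, 435, 451, 509, 542, 543 → median = 435
|x − 435|: 16, 74, 61, 108, 37, 31, 27, 0, 107
Sorted deviations: 0, 16, 27, 31, 37, 61, 74, 107, 108 → MAD = 37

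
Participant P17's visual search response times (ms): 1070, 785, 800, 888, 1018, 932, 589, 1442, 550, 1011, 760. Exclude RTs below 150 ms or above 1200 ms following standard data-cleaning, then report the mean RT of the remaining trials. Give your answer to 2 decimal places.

840.30 ms

Excluded: 1442
Retained (n=10): Σ = 8403
Mean = 8403/10 = 840.3000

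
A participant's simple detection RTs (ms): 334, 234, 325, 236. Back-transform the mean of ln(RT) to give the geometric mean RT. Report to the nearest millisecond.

ln(RT): 5.8111, 5.4553, 5.7838, 5.4638
Mean ln(RT) = 22.5141/4 = 5.62853
Geometric mean = exp(5.62853) = 278.25 ms

278 ms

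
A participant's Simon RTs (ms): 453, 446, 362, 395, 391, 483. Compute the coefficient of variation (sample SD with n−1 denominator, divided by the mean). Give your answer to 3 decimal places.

0.109

n = 6, Σ = 2530, M = 421.6667
Σ(x−M)² = 10547.333; s = √(10547.333/5) = 45.9289
CV = 45.9289 / 421.6667 = 0.10892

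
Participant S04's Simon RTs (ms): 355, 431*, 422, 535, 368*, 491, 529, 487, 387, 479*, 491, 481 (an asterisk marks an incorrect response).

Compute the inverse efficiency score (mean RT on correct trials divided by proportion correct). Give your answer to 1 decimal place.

619.0 ms

Correct trials (n=9): 355, 422, 535, 491, 529, 487, 387, 491, 481
Mean correct RT = 4178/9 = 464.2222 ms
Proportion correct = 9/12
IES = 464.2222 / (9/12) = 618.963 ms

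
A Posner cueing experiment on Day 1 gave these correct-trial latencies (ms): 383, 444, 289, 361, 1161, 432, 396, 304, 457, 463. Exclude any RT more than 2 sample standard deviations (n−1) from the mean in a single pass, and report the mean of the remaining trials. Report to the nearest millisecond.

392 ms

n = 10, ΣRT = 4690, M = 469.000
Σ(x−M)² = 565052.00; s = √(565052.00/9) = 250.566
Cutoffs: 469.000 ± 2·250.566 → [-32.1, 970.1]
Outside: 1161 → excluded.
Retained (n=9): Σ = 3529, mean = 3529/9 = 392.111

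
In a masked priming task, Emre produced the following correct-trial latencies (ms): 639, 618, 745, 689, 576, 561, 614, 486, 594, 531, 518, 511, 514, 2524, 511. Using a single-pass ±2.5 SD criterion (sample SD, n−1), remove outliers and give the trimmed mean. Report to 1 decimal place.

579.1 ms

n = 15, ΣRT = 10631, M = 708.733
Σ(x−M)² = 3605270.93; s = √(3605270.93/14) = 507.464
Cutoffs: 708.733 ± 2.5·507.464 → [-559.9, 1977.4]
Outside: 2524 → excluded.
Retained (n=14): Σ = 8107, mean = 8107/14 = 579.071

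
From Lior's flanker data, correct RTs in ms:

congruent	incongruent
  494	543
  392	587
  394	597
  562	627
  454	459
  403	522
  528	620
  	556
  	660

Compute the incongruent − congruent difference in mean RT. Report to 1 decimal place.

113.6 ms

M(congruent) = 3227/7 = 461.000
M(incongruent) = 5171/9 = 574.556
Difference = 574.556 − 461.000 = 113.556 ms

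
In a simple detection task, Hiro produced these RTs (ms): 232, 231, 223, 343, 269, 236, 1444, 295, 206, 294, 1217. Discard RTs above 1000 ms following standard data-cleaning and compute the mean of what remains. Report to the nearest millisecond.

259 ms

Excluded: 1217, 1444
Retained (n=9): Σ = 2329
Mean = 2329/9 = 258.7778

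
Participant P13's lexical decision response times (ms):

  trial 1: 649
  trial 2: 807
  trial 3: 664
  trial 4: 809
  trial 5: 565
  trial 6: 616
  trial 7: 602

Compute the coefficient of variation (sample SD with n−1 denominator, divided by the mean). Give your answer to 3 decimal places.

0.145

n = 7, Σ = 4712, M = 673.1429
Σ(x−M)² = 57062.857; s = √(57062.857/6) = 97.5217
CV = 97.5217 / 673.1429 = 0.14488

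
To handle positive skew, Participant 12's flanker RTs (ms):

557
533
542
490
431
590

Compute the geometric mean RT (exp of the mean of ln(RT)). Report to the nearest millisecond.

521 ms

ln(RT): 6.3226, 6.2785, 6.2953, 6.1944, 6.0661, 6.3801
Mean ln(RT) = 37.5370/6 = 6.25616
Geometric mean = exp(6.25616) = 521.22 ms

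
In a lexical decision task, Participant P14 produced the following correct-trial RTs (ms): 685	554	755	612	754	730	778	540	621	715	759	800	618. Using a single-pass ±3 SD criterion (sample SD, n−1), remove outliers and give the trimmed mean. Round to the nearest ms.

n = 13, ΣRT = 8921, M = 686.231
Σ(x−M)² = 92016.31; s = √(92016.31/12) = 87.567
Cutoffs: 686.231 ± 3·87.567 → [423.5, 948.9]
No RTs fall outside the cutoffs; all 13 retained. Mean = 8921/13 = 686.231

686 ms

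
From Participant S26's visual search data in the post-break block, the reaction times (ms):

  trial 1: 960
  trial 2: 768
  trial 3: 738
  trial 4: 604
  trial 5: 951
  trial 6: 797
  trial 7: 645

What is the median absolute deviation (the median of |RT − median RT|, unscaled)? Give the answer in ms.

Sorted: 604, 645, 738, 768, 797, 951, 960 → median = 768
|x − 768|: 192, 0, 30, 164, 183, 29, 123
Sorted deviations: 0, 29, 30, 123, 164, 183, 192 → MAD = 123

123 ms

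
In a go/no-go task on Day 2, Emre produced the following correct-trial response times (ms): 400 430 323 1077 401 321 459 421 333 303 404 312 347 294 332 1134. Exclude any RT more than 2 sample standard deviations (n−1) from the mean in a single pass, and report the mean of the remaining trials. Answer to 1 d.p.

n = 16, ΣRT = 7291, M = 455.688
Σ(x−M)² = 1004787.44; s = √(1004787.44/15) = 258.816
Cutoffs: 455.688 ± 2·258.816 → [-61.9, 973.3]
Outside: 1077, 1134 → excluded.
Retained (n=14): Σ = 5080, mean = 5080/14 = 362.857

362.9 ms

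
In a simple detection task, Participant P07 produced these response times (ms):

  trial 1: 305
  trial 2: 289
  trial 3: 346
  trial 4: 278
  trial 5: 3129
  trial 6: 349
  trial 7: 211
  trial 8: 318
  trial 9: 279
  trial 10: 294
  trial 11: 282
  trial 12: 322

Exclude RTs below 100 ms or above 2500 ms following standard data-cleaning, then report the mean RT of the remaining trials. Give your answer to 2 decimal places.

Excluded: 3129
Retained (n=11): Σ = 3273
Mean = 3273/11 = 297.5455

297.55 ms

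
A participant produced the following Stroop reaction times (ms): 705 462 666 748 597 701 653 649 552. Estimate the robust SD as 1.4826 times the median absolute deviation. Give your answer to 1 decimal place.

77.1 ms

Sorted: 462, 552, 597, 649, 653, 666, 701, 705, 748 → median = 653
|x − 653| sorted: 0, 4, 13, 48, 52, 56, 95, 101, 191 → MAD = 52
Robust SD ≈ 1.4826 × 52 = 77.095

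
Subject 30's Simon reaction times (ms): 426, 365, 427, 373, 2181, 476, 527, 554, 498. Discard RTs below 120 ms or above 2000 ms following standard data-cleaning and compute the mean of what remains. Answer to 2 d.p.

455.75 ms

Excluded: 2181
Retained (n=8): Σ = 3646
Mean = 3646/8 = 455.7500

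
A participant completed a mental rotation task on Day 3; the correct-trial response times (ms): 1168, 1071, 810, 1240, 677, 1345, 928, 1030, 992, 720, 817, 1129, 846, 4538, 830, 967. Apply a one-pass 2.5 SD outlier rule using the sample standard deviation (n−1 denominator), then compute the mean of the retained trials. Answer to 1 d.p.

971.3 ms

n = 16, ΣRT = 19108, M = 1194.250
Σ(x−M)² = 12452417.00; s = √(12452417.00/15) = 911.132
Cutoffs: 1194.250 ± 2.5·911.132 → [-1083.6, 3472.1]
Outside: 4538 → excluded.
Retained (n=15): Σ = 14570, mean = 14570/15 = 971.333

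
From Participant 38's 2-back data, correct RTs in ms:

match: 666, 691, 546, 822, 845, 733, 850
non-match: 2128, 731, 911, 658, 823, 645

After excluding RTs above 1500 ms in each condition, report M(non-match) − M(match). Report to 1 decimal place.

non-match: exclude 2128
M(match) = 5153/7 = 736.143
M(non-match) = 3768/5 = 753.600
Difference = 753.600 − 736.143 = 17.457 ms

17.5 ms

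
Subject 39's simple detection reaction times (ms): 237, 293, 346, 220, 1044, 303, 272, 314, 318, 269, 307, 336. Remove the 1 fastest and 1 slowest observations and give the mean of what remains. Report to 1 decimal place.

299.5 ms

Sorted: 220, 237, 269, 272, 293, 303, 307, 314, 318, 336, 346, 1044
Drop lowest 1 (220) and highest 1 (1044)
Remaining (n=10): Σ = 2995, mean = 2995/10 = 299.500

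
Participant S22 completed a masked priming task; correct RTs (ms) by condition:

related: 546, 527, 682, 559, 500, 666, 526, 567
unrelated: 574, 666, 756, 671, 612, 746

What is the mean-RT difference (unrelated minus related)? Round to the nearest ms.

99 ms

M(related) = 4573/8 = 571.625
M(unrelated) = 4025/6 = 670.833
Difference = 670.833 − 571.625 = 99.208 ms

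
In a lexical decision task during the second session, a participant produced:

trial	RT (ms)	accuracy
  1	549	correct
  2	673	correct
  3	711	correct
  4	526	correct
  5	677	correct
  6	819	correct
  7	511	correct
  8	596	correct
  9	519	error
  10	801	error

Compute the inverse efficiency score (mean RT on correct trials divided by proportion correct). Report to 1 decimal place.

790.9 ms

Correct trials (n=8): 549, 673, 711, 526, 677, 819, 511, 596
Mean correct RT = 5062/8 = 632.7500 ms
Proportion correct = 8/10
IES = 632.7500 / (8/10) = 790.938 ms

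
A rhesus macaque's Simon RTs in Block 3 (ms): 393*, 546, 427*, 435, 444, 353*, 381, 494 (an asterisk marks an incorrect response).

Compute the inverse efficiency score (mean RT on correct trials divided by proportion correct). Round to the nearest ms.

736 ms

Correct trials (n=5): 546, 435, 444, 381, 494
Mean correct RT = 2300/5 = 460.0000 ms
Proportion correct = 5/8
IES = 460.0000 / (5/8) = 736.000 ms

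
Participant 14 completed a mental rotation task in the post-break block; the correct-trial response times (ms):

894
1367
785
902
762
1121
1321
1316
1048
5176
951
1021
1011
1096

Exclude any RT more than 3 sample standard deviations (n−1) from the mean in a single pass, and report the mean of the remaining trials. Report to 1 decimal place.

1045.8 ms

n = 14, ΣRT = 18771, M = 1340.786
Σ(x−M)² = 16303506.36; s = √(16303506.36/13) = 1119.873
Cutoffs: 1340.786 ± 3·1119.873 → [-2018.8, 4700.4]
Outside: 5176 → excluded.
Retained (n=13): Σ = 13595, mean = 13595/13 = 1045.769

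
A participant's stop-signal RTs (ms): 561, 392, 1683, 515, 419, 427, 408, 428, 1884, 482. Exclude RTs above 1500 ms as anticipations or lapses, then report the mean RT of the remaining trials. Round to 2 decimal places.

454.00 ms

Excluded: 1683, 1884
Retained (n=8): Σ = 3632
Mean = 3632/8 = 454.0000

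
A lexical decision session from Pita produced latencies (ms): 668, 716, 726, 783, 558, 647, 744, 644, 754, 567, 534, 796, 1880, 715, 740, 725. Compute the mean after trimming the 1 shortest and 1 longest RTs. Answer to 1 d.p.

Sorted: 534, 558, 567, 644, 647, 668, 715, 716, 725, 726, 740, 744, 754, 783, 796, 1880
Drop lowest 1 (534) and highest 1 (1880)
Remaining (n=14): Σ = 9783, mean = 9783/14 = 698.786

698.8 ms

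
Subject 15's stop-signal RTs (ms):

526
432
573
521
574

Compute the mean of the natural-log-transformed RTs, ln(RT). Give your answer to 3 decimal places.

6.259

ln(RT): 6.2653, 6.0684, 6.3509, 6.2558, 6.3526
Σ ln(RT) = 31.2930
Mean = 31.2930/5 = 6.25860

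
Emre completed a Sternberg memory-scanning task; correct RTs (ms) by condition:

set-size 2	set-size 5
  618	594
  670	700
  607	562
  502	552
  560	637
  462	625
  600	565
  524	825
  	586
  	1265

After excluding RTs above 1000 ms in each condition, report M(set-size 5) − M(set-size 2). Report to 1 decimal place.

59.5 ms

set-size 5: exclude 1265
M(set-size 2) = 4543/8 = 567.875
M(set-size 5) = 5646/9 = 627.333
Difference = 627.333 − 567.875 = 59.458 ms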